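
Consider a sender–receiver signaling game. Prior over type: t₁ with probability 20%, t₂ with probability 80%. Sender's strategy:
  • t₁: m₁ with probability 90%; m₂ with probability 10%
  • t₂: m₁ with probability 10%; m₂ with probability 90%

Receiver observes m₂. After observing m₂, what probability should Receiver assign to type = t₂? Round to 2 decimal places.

P(m₂) = 0.2·0.1 + 0.8·0.9 = 0.74
P(t₂ | m₂) = (0.8·0.9) / 0.74 = 0.72 / 0.74 = 0.972973

0.97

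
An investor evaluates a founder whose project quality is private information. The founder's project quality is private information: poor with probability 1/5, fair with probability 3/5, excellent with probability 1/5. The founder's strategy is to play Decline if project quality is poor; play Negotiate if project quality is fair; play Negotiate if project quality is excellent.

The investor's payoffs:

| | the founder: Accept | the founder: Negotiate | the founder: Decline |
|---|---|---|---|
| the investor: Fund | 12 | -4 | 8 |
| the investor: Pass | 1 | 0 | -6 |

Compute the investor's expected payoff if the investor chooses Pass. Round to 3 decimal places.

E[Pass] = 1/5·(-6) + 3/5·0 + 1/5·0 = (-6/5) + 0 + 0 = -6/5

-1.200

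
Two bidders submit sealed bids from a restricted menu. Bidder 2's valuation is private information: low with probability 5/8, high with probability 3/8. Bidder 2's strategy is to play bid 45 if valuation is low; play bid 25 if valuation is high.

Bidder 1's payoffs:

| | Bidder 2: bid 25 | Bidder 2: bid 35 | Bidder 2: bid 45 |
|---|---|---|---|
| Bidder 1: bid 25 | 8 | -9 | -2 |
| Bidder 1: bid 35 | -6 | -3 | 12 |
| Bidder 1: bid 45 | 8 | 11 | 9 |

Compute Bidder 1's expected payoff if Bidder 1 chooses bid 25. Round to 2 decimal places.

1.75

Take the expectation over Bidder 2's valuation, weighting each type's action by its prior probability.
E[bid 25] = 5/8·(-2) + 3/8·8 = (-5/4) + 3 = 7/4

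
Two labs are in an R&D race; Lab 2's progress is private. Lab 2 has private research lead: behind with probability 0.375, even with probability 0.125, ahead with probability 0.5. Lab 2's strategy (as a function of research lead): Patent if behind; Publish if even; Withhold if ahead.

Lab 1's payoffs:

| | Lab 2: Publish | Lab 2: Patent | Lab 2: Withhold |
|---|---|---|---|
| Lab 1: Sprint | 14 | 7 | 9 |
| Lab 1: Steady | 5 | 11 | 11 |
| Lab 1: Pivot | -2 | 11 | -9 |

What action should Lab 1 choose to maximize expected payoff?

E[Sprint] = 0.375·(7) + 0.125·(14) + 0.5·(9) = 8.875
E[Steady] = 0.375·(11) + 0.125·(5) + 0.5·(11) = 10.25
E[Pivot] = 0.375·(11) + 0.125·(-2) + 0.5·(-9) = -0.625
Best response: Steady (10.25 is the largest).

Steady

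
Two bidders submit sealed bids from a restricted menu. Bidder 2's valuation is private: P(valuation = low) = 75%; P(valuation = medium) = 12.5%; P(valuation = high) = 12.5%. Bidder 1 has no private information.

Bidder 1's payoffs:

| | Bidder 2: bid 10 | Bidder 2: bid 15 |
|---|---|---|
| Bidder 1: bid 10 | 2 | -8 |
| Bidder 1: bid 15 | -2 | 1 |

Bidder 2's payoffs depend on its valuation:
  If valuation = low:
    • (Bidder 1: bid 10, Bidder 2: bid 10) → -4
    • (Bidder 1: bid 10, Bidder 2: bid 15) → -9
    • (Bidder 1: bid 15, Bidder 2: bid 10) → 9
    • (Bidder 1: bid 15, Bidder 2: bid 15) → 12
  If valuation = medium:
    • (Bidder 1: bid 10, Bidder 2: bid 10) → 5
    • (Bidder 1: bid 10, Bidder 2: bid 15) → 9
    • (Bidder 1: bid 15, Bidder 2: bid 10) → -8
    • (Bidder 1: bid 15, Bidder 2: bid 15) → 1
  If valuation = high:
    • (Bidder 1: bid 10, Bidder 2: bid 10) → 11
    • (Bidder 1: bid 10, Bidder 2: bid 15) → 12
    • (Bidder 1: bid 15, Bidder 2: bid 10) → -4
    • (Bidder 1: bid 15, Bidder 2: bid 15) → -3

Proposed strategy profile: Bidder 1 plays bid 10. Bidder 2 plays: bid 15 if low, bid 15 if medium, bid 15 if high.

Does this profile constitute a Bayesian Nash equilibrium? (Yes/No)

A profile is a BNE iff every type of every player is best-responding given beliefs about the other side.
Bidder 1 plays bid 10: E[bid 10] = 0.75·(-8) + 0.125·(-8) + 0.125·(-8) = -8; E[bid 15] = 1. Not best-responding. ✗
Bidder 2 (valuation low), facing bid 10: bid 10 gives -4, bid 15 gives -9. Proposed bid 15 is not best — profitable deviation exists. ✗
Bidder 2 (valuation medium), facing bid 10: bid 10 gives 5, bid 15 gives 9. Proposed bid 15 is best. ✓
Bidder 2 (valuation high), facing bid 10: bid 10 gives 11, bid 15 gives 12. Proposed bid 15 is best. ✓

No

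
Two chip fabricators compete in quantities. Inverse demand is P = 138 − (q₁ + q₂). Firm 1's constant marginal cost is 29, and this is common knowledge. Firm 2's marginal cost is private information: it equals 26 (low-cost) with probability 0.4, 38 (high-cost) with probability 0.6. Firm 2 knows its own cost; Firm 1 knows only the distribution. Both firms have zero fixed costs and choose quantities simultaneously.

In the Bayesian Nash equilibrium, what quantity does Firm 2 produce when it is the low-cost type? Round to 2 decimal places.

37.13

Type-c best response for Firm 2: q₂(c) = (138 − c)/2 − q₁/2.
Firm 1 maximizes expected profit; its first-order condition is 138 − 2q₁ − E[q₂] − 29 = 0.
Substituting E[q₂] and solving: E[c₂] = 33.2, so q₁ = (138 − 2·29 + 33.2)/3 = 37.7333.
q₂(low-cost) = (138 − 26 − 37.7333)/2 = 37.1333.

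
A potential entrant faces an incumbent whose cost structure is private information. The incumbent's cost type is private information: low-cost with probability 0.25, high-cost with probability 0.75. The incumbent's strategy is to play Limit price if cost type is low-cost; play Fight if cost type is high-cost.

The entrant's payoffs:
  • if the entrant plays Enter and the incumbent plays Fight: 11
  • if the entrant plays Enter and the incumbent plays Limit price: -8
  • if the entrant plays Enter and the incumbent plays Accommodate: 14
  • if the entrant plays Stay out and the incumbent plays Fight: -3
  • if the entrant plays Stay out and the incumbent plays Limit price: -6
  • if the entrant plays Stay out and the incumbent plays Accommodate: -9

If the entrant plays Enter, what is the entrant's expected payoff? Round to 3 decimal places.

6.250

E[Enter] = 0.25·(-8) + 0.75·11 = (-2) + 8.25 = 6.25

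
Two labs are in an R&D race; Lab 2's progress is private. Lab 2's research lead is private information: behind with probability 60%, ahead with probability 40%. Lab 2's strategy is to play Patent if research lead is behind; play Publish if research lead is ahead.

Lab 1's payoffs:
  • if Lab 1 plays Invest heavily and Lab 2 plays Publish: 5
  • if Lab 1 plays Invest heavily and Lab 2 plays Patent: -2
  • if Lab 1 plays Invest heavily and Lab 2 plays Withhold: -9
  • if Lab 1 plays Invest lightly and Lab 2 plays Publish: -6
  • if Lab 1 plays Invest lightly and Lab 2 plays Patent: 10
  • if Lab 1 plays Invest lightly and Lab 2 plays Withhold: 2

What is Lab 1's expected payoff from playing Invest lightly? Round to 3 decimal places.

3.600

E[Invest lightly] = 0.6·10 + 0.4·(-6) = 6 + (-2.4) = 3.6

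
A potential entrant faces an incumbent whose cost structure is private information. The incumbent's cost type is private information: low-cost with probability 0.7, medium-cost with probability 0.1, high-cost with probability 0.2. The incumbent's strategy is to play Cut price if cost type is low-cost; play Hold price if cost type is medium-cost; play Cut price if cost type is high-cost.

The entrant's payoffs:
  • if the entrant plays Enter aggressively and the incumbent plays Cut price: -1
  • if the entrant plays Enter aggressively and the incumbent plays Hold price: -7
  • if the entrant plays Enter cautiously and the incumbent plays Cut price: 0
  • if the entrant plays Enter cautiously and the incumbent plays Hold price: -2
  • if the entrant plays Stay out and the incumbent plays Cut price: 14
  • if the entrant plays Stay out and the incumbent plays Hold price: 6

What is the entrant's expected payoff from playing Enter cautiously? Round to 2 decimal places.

-0.20

E[Enter cautiously] = 0.7·0 + 0.1·(-2) + 0.2·0 = 0 + (-0.2) + 0 = -0.2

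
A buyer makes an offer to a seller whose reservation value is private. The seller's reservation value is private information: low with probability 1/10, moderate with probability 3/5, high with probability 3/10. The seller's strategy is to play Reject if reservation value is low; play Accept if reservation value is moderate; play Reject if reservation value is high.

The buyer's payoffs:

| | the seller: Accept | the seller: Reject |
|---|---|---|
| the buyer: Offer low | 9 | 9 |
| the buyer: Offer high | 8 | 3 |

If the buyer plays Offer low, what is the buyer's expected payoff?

9

Take the expectation over the seller's reservation value, weighting each type's action by its prior probability.
E[Offer low] = 1/10·9 + 3/5·9 + 3/10·9 = 9/10 + 27/5 + 27/10 = 9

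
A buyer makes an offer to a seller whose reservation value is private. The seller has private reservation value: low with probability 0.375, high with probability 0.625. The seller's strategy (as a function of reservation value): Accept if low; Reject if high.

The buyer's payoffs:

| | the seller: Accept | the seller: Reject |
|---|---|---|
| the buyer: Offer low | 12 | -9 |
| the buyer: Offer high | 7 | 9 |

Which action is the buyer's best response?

Compute the buyer's expected payoff for each action, taking the expectation over the seller's type.
E[Offer low] = 0.375·(12) + 0.625·(-9) = -1.125
E[Offer high] = 0.375·(7) + 0.625·(9) = 8.25
Best response: Offer high (8.25 is the largest).

Offer high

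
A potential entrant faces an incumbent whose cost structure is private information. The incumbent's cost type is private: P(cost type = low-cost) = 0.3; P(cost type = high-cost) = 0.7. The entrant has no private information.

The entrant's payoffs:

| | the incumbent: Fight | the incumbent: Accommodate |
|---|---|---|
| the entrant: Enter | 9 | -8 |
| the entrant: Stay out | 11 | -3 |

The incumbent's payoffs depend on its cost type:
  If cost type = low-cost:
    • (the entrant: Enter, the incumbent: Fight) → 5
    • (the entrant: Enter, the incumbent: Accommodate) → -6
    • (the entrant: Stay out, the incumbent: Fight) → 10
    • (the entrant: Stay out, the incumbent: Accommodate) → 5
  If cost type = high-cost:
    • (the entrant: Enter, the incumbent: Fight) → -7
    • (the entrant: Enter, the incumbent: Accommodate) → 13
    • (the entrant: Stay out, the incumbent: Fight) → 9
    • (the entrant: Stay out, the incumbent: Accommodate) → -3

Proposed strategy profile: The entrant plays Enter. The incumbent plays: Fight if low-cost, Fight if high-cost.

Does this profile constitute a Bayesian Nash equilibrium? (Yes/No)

No

The entrant plays Enter: E[Enter] = 0.3·(9) + 0.7·(9) = 9; E[Stay out] = 11. Not best-responding. ✗
The incumbent (cost type low-cost), facing Enter: Fight gives 5, Accommodate gives -6. Proposed Fight is best. ✓
The incumbent (cost type high-cost), facing Enter: Fight gives -7, Accommodate gives 13. Proposed Fight is not best — profitable deviation exists. ✗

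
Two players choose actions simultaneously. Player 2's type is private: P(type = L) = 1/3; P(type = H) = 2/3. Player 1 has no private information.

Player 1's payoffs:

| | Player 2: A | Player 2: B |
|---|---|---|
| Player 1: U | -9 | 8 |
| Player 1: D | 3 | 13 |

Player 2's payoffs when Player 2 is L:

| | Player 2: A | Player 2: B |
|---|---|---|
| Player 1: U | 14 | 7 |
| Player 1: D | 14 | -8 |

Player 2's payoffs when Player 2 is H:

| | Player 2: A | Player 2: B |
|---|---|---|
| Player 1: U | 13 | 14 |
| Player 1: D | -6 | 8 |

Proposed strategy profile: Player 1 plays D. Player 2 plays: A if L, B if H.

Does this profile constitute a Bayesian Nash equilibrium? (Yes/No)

Player 1 plays D: E[D] = 1/3·(3) + 2/3·(13) = 29/3; E[U] = 7/3. Best-responding. ✓
Player 2 (type L), facing D: A gives 14, B gives -8. Proposed A is best. ✓
Player 2 (type H), facing D: A gives -6, B gives 8. Proposed B is best. ✓

Yes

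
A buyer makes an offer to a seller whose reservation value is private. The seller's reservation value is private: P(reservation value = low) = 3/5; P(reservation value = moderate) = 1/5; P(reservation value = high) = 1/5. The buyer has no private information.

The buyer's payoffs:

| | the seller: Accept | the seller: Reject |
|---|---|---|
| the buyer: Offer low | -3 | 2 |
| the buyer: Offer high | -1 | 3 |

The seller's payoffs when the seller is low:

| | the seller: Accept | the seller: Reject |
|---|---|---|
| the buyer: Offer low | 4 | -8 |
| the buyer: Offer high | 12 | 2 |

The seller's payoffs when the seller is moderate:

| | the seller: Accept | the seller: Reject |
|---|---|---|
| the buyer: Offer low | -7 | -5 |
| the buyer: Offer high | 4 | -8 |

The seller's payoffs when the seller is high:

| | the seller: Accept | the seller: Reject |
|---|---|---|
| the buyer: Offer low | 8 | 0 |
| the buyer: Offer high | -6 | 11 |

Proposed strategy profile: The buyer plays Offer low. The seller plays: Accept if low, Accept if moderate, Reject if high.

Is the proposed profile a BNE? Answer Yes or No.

The buyer plays Offer low: E[Offer low] = 3/5·(-3) + 1/5·(-3) + 1/5·(2) = -2; E[Offer high] = -1/5. Not best-responding. ✗
The seller (reservation value low), facing Offer low: Accept gives 4, Reject gives -8. Proposed Accept is best. ✓
The seller (reservation value moderate), facing Offer low: Accept gives -7, Reject gives -5. Proposed Accept is not best — profitable deviation exists. ✗
The seller (reservation value high), facing Offer low: Accept gives 8, Reject gives 0. Proposed Reject is not best — profitable deviation exists. ✗

No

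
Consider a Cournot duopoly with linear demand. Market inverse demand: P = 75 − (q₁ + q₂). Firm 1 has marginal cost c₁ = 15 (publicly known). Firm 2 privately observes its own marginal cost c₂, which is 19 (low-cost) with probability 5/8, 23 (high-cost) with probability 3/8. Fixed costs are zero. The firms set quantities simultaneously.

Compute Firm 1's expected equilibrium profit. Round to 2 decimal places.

Type-c best response for Firm 2: q₂(c) = (75 − c)/2 − q₁/2.
Firm 1 maximizes expected profit; its first-order condition is 75 − 2q₁ − E[q₂] − 15 = 0.
Substituting E[q₂] and solving: E[c₂] = 20.5, so q₁ = (75 − 2·15 + 20.5)/3 = 21.8333.
E[P] = 75 − (q₁ + E[q₂]) = 36.8333; Firm 1's expected profit = (E[P] − 15)·q₁ = (36.8333 − 15)·21.8333 = 476.694.

476.69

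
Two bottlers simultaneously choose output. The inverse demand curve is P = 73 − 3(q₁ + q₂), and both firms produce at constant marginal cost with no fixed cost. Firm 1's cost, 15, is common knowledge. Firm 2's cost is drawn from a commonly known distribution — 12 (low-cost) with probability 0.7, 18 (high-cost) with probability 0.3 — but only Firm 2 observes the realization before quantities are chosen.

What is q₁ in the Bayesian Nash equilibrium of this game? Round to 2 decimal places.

6.31

Type-c best response for Firm 2: q₂(c) = (73 − c)/6 − q₁/2.
Firm 1 maximizes expected profit; its first-order condition is 73 − 6q₁ − 3E[q₂] − 15 = 0.
Substituting E[q₂] and solving: E[c₂] = 13.8, so q₁ = (73 − 2·15 + 13.8)/9 = 6.31111.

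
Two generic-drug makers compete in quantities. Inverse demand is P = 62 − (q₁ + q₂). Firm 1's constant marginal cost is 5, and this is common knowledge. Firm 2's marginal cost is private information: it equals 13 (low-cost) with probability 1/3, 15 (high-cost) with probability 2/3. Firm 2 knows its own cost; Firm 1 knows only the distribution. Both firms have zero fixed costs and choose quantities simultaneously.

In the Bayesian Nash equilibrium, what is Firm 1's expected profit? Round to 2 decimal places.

488.90

Type-c best response for Firm 2: q₂(c) = (62 − c)/2 − q₁/2.
Firm 1 maximizes expected profit; its first-order condition is 62 − 2q₁ − E[q₂] − 5 = 0.
Substituting E[q₂] and solving: E[c₂] = 14.3333, so q₁ = (62 − 2·5 + 14.3333)/3 = 22.1111.
E[P] = 62 − (q₁ + E[q₂]) = 27.1111; Firm 1's expected profit = (E[P] − 5)·q₁ = (27.1111 − 5)·22.1111 = 488.901.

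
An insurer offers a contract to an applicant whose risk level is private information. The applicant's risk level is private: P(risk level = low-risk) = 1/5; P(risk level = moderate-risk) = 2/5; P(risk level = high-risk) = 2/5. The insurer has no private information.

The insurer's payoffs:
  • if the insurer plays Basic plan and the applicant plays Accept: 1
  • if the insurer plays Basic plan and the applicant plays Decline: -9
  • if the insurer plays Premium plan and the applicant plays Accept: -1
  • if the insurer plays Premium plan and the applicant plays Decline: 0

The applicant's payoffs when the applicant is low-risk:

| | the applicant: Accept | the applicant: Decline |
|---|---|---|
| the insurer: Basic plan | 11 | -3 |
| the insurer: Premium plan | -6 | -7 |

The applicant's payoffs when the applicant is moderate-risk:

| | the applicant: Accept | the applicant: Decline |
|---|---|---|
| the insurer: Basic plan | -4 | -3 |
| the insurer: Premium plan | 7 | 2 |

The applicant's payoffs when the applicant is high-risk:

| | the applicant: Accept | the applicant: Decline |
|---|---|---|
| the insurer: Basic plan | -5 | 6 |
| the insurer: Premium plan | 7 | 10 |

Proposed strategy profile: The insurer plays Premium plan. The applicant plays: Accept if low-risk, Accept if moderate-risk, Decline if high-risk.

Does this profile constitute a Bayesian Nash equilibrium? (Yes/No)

The insurer plays Premium plan: E[Premium plan] = 1/5·(-1) + 2/5·(-1) + 2/5·(0) = -3/5; E[Basic plan] = -3. Best-responding. ✓
The applicant (risk level low-risk), facing Premium plan: Accept gives -6, Decline gives -7. Proposed Accept is best. ✓
The applicant (risk level moderate-risk), facing Premium plan: Accept gives 7, Decline gives 2. Proposed Accept is best. ✓
The applicant (risk level high-risk), facing Premium plan: Accept gives 7, Decline gives 10. Proposed Decline is best. ✓

Yes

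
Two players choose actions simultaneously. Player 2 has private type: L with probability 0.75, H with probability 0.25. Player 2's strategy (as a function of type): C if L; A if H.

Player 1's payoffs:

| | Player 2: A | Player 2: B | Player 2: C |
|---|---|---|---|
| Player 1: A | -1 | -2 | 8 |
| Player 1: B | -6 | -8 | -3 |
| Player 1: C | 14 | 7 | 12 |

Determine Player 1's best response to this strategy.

C

E[A] = 0.75·(8) + 0.25·(-1) = 5.75
E[B] = 0.75·(-3) + 0.25·(-6) = -3.75
E[C] = 0.75·(12) + 0.25·(14) = 12.5
Best response: C (12.5 is the largest).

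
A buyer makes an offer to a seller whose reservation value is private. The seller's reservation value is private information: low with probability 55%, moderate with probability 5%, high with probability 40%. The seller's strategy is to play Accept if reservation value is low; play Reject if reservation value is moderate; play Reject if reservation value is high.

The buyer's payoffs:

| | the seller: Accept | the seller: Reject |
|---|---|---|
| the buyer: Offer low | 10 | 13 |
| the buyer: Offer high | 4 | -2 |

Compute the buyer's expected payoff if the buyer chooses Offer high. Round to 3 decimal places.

1.300

E[Offer high] = 0.55·4 + 0.05·(-2) + 0.4·(-2) = 2.2 + (-0.1) + (-0.8) = 1.3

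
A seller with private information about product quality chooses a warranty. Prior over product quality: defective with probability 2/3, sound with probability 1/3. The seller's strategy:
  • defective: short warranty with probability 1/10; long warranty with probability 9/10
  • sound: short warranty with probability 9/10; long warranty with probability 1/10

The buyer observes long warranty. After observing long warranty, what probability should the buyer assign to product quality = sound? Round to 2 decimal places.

Apply Bayes' rule using the sender's strategy as the likelihood.
P(long warranty) = (2/3)·(9/10) + (1/3)·(1/10) = 19/30
P(sound | long warranty) = ((1/3)·(1/10)) / (19/30) = (1/30) / (19/30) = 1/19

0.05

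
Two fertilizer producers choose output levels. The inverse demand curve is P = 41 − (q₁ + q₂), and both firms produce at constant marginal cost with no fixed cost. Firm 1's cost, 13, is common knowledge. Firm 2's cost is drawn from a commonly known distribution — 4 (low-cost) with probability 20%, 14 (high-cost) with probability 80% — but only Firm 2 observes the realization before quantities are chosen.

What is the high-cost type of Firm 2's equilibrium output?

9

Each type of Firm 2 best-responds to q₁; Firm 1 best-responds to the expected q₂ over Firm 2's types.
Firm 2 with cost c maximizes (41 − (q₁+q₂) − c)·q₂, giving q₂(c) = (41 − c − q₁)/2.
E[c₂] = 0.2·4 + 0.8·14 = 12
Firm 1's FOC against E[q₂] yields q₁ = (41 − 2·13 + E[c₂])/3 = (41 − 26 + 12)/3 = 9.
q₂(high-cost) = (41 − 14 − 9)/2 = 9.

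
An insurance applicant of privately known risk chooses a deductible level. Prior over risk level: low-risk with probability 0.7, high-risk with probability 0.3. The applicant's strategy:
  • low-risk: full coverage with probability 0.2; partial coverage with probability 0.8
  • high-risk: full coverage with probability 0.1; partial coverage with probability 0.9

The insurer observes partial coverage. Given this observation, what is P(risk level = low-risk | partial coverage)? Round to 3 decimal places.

P(partial coverage) = 0.7·0.8 + 0.3·0.9 = 0.83
P(low-risk | partial coverage) = (0.7·0.8) / 0.83 = 0.56 / 0.83 = 0.674699

0.675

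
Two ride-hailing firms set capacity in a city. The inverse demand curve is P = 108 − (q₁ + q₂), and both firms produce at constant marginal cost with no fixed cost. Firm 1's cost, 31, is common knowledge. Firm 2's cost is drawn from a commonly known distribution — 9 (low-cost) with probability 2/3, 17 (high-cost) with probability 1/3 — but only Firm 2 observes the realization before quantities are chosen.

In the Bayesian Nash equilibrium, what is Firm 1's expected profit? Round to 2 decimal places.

Each type of Firm 2 best-responds to q₁; Firm 1 best-responds to the expected q₂ over Firm 2's types.
Firm 2 with cost c maximizes (108 − (q₁+q₂) − c)·q₂, giving q₂(c) = (108 − c − q₁)/2.
E[c₂] = 2/3·9 + 1/3·17 = 11.6667
Firm 1's FOC against E[q₂] yields q₁ = (108 − 2·31 + E[c₂])/3 = (108 − 62 + 11.6667)/3 = 19.2222.
E[P] = 108 − (q₁ + E[q₂]) = 50.2222; Firm 1's expected profit = (E[P] − 31)·q₁ = (50.2222 − 31)·19.2222 = 369.494.

369.49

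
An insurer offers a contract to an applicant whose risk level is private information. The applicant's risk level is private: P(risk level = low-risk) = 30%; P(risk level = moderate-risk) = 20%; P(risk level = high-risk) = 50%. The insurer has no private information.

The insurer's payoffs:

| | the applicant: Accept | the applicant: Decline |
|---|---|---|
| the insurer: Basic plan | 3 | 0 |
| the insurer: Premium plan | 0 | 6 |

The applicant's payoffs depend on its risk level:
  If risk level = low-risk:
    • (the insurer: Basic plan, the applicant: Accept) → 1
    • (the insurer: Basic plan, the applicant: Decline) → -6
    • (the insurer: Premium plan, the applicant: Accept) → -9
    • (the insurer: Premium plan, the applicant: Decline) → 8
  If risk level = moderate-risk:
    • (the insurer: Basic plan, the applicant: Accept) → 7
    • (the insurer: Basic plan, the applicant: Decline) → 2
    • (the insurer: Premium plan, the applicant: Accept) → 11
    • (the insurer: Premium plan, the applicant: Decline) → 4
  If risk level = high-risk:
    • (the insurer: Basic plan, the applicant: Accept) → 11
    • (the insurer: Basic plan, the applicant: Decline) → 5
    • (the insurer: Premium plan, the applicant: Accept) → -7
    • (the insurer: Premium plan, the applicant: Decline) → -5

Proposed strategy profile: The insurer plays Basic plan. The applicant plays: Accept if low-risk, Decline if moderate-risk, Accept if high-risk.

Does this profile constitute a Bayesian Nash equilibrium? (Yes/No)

The insurer plays Basic plan: E[Basic plan] = 0.3·(3) + 0.2·(0) + 0.5·(3) = 2.4; E[Premium plan] = 1.2. Best-responding. ✓
The applicant (risk level low-risk), facing Basic plan: Accept gives 1, Decline gives -6. Proposed Accept is best. ✓
The applicant (risk level moderate-risk), facing Basic plan: Accept gives 7, Decline gives 2. Proposed Decline is not best — profitable deviation exists. ✗
The applicant (risk level high-risk), facing Basic plan: Accept gives 11, Decline gives 5. Proposed Accept is best. ✓

No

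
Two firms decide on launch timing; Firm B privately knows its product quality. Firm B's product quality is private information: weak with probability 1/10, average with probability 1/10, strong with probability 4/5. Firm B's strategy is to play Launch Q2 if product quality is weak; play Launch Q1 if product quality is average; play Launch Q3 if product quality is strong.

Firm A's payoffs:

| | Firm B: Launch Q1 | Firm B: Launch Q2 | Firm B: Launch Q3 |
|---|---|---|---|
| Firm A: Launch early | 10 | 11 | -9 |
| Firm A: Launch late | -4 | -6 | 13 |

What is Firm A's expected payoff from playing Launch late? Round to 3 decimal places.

Take the expectation over Firm B's product quality, weighting each type's action by its prior probability.
E[Launch late] = 1/10·(-6) + 1/10·(-4) + 4/5·13 = (-3/5) + (-2/5) + 52/5 = 47/5

9.400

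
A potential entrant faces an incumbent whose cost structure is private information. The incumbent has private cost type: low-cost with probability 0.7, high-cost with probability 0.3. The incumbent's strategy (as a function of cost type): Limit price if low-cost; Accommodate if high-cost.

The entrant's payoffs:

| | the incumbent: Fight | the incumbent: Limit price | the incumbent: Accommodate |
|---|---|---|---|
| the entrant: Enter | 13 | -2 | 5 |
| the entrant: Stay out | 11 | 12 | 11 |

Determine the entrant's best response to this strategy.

Stay out

E[Enter] = 0.7·(-2) + 0.3·(5) = 0.1
E[Stay out] = 0.7·(12) + 0.3·(11) = 11.7
Best response: Stay out (11.7 is the largest).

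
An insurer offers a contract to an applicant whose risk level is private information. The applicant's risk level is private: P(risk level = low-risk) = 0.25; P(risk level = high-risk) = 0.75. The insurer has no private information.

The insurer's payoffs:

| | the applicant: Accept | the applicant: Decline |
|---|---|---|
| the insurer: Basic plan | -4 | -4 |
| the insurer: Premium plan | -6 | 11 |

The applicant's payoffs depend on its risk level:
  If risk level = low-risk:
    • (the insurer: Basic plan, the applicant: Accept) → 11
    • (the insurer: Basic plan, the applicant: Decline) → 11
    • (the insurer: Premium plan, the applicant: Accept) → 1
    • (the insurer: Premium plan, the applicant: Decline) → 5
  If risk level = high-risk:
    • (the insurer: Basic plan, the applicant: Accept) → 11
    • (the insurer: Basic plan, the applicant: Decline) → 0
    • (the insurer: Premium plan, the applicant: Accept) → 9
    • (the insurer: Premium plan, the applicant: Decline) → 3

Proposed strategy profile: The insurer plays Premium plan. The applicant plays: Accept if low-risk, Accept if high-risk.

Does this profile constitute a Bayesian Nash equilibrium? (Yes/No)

No

The insurer plays Premium plan: E[Premium plan] = 0.25·(-6) + 0.75·(-6) = -6; E[Basic plan] = -4. Not best-responding. ✗
The applicant (risk level low-risk), facing Premium plan: Accept gives 1, Decline gives 5. Proposed Accept is not best — profitable deviation exists. ✗
The applicant (risk level high-risk), facing Premium plan: Accept gives 9, Decline gives 3. Proposed Accept is best. ✓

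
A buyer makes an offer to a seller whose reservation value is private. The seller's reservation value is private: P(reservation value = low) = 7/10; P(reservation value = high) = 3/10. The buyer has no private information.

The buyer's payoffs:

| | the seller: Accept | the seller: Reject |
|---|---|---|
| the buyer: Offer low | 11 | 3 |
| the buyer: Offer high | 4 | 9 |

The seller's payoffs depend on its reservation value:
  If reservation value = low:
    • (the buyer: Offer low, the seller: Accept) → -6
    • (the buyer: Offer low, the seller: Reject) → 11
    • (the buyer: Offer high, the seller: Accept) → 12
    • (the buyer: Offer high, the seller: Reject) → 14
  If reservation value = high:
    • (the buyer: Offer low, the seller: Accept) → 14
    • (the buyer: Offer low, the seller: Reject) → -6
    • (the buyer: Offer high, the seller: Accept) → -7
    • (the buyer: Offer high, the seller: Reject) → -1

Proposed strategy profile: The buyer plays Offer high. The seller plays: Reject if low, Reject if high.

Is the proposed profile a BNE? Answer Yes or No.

Yes

The buyer plays Offer high: E[Offer high] = 7/10·(9) + 3/10·(9) = 9; E[Offer low] = 3. Best-responding. ✓
The seller (reservation value low), facing Offer high: Accept gives 12, Reject gives 14. Proposed Reject is best. ✓
The seller (reservation value high), facing Offer high: Accept gives -7, Reject gives -1. Proposed Reject is best. ✓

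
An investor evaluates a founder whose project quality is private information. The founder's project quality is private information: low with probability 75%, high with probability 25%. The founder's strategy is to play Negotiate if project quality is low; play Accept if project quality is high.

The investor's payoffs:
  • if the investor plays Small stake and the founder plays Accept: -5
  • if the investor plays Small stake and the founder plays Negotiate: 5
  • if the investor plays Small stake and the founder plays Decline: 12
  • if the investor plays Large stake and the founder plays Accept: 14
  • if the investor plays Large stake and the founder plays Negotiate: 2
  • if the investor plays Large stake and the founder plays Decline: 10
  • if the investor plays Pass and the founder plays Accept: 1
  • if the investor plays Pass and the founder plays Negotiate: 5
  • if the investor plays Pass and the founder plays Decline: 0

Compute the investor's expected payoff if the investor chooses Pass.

4

E[Pass] = 0.75·5 + 0.25·1 = 3.75 + 0.25 = 4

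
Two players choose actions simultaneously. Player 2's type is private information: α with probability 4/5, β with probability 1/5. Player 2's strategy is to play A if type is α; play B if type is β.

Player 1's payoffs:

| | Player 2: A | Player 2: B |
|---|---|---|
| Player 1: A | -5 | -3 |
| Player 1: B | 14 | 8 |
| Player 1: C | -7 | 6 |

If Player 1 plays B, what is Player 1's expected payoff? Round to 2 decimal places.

12.80

E[B] = 4/5·14 + 1/5·8 = 56/5 + 8/5 = 64/5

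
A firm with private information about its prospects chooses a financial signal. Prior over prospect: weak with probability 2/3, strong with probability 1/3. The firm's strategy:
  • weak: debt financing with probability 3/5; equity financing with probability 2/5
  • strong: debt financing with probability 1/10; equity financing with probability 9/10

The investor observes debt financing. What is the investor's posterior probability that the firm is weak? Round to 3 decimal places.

P(debt financing) = (2/3)·(3/5) + (1/3)·(1/10) = 13/30
P(weak | debt financing) = ((2/3)·(3/5)) / (13/30) = (2/5) / (13/30) = 12/13

0.923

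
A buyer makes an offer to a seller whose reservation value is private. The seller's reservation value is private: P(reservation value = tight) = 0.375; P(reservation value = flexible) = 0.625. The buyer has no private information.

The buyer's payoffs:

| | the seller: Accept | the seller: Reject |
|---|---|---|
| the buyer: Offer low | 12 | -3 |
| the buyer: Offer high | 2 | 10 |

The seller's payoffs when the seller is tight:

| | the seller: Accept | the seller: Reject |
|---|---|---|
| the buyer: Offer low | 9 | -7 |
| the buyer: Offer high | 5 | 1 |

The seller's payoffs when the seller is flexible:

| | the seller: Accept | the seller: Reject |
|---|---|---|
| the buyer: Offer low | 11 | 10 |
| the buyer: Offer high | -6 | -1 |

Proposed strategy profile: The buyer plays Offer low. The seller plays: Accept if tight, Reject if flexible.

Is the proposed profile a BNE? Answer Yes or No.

No

A profile is a BNE iff every type of every player is best-responding given beliefs about the other side.
The buyer plays Offer low: E[Offer low] = 0.375·(12) + 0.625·(-3) = 2.625; E[Offer high] = 7. Not best-responding. ✗
The seller (reservation value tight), facing Offer low: Accept gives 9, Reject gives -7. Proposed Accept is best. ✓
The seller (reservation value flexible), facing Offer low: Accept gives 11, Reject gives 10. Proposed Reject is not best — profitable deviation exists. ✗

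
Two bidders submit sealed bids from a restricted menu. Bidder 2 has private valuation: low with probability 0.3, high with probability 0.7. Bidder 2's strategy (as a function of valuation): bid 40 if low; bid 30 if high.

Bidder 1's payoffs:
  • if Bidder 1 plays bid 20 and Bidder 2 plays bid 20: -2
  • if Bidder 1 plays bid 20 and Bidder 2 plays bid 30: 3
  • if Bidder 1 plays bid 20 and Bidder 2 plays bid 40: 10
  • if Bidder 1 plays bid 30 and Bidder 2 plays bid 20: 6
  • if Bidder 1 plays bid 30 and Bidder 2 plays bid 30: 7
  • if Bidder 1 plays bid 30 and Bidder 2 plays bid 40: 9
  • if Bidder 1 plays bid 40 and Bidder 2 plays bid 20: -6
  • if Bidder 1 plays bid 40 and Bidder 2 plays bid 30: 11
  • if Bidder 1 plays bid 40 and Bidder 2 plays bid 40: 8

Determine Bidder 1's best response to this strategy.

E[bid 20] = 0.3·(10) + 0.7·(3) = 5.1
E[bid 30] = 0.3·(9) + 0.7·(7) = 7.6
E[bid 40] = 0.3·(8) + 0.7·(11) = 10.1
Best response: bid 40 (10.1 is the largest).

bid 40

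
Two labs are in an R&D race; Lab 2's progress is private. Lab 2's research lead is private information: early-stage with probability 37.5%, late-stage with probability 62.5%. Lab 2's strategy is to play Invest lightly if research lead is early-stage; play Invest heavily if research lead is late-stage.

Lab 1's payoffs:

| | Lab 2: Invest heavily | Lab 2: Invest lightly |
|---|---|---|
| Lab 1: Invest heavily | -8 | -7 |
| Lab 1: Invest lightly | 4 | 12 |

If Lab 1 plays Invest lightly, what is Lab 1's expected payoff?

7

E[Invest lightly] = 0.375·12 + 0.625·4 = 4.5 + 2.5 = 7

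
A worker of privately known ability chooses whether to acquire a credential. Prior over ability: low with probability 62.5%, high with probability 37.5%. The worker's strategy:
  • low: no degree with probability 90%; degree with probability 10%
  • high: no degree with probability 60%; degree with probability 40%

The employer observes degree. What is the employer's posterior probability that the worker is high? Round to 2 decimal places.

0.71

P(degree) = 0.625·0.1 + 0.375·0.4 = 0.2125
P(high | degree) = (0.375·0.4) / 0.2125 = 0.15 / 0.2125 = 0.705882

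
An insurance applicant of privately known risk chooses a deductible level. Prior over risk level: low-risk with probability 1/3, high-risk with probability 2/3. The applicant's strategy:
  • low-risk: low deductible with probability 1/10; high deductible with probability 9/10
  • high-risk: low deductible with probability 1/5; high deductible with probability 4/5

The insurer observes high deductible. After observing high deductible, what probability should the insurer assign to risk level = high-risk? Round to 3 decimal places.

P(high deductible) = (1/3)·(9/10) + (2/3)·(4/5) = 5/6
P(high-risk | high deductible) = ((2/3)·(4/5)) / (5/6) = (8/15) / (5/6) = 16/25

0.640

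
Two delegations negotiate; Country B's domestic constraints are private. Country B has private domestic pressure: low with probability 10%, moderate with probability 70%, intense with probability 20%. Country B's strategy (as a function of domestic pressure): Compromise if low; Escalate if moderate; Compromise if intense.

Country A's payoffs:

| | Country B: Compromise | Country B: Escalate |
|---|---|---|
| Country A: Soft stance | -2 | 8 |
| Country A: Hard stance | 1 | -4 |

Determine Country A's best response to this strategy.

Soft stance

E[Soft stance] = 0.1·(-2) + 0.7·(8) + 0.2·(-2) = 5
E[Hard stance] = 0.1·(1) + 0.7·(-4) + 0.2·(1) = -2.5
Best response: Soft stance (5 is the largest).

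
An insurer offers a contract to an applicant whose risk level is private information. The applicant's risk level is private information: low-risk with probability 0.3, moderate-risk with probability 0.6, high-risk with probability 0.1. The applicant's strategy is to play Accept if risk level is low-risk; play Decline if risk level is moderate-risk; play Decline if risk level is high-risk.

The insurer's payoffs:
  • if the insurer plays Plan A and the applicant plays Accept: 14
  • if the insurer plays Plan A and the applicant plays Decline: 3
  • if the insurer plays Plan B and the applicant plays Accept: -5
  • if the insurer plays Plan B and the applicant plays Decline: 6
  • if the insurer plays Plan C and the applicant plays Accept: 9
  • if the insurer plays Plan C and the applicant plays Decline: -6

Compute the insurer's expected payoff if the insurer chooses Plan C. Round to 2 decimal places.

Take the expectation over the applicant's risk level, weighting each type's action by its prior probability.
E[Plan C] = 0.3·9 + 0.6·(-6) + 0.1·(-6) = 2.7 + (-3.6) + (-0.6) = -1.5

-1.50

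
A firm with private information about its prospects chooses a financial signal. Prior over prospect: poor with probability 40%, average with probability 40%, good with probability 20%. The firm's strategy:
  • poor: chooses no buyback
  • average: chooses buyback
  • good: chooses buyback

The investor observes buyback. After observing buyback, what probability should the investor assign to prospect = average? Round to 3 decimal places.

Apply Bayes' rule using the sender's strategy as the likelihood.
P(buyback) = 0.4·0 + 0.4·1 + 0.2·1 = 0.6
P(average | buyback) = (0.4·1) / 0.6 = 0.4 / 0.6 = 0.666667

0.667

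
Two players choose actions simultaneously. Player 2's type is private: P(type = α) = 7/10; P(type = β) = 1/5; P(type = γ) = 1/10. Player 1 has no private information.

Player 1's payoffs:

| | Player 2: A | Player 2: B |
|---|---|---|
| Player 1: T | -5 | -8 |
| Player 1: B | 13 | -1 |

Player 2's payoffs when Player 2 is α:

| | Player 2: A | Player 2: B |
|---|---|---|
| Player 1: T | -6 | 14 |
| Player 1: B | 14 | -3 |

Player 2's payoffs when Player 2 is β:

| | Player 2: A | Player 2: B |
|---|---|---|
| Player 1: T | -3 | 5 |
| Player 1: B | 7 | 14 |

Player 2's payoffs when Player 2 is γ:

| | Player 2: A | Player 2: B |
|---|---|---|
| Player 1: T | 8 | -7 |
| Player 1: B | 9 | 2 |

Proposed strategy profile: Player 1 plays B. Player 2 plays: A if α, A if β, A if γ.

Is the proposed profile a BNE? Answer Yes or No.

No

A profile is a BNE iff every type of every player is best-responding given beliefs about the other side.
Player 1 plays B: E[B] = 7/10·(13) + 1/5·(13) + 1/10·(13) = 13; E[T] = -5. Best-responding. ✓
Player 2 (type α), facing B: A gives 14, B gives -3. Proposed A is best. ✓
Player 2 (type β), facing B: A gives 7, B gives 14. Proposed A is not best — profitable deviation exists. ✗
Player 2 (type γ), facing B: A gives 9, B gives 2. Proposed A is best. ✓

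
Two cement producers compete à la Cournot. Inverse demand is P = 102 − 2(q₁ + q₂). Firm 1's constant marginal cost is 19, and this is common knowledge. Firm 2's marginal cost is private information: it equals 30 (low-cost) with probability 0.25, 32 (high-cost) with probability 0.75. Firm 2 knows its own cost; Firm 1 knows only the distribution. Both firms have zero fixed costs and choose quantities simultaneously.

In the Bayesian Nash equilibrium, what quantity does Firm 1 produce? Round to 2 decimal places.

Firm 2 with cost c maximizes (102 − 2(q₁+q₂) − c)·q₂, giving q₂(c) = (102 − c − 2q₁)/4.
E[c₂] = 0.25·30 + 0.75·32 = 31.5
Firm 1's FOC against E[q₂] yields q₁ = (102 − 2·19 + E[c₂])/6 = (102 − 38 + 31.5)/6 = 15.9167.

15.92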